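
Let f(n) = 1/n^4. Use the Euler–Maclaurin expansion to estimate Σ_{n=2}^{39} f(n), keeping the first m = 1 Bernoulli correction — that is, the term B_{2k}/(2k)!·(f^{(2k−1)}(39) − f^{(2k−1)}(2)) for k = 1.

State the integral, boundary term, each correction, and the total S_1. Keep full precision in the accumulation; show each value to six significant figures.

S_1 ≈ 0.0833279

The integral term ∫_2^39 1/x^4 dx = 0.0416610.
½[f(2) + f(39)] = ½[0.0625000 + 4.32257e-07] = 0.0312502.
Integral + boundary = 0.0729113.
Correction k=1: B_{2}/2! · (f^{(1)}(39) − f^{(1)}(2)) = 1/12 · (-4.43340e-08 − (-0.125000)) = 0.0104167.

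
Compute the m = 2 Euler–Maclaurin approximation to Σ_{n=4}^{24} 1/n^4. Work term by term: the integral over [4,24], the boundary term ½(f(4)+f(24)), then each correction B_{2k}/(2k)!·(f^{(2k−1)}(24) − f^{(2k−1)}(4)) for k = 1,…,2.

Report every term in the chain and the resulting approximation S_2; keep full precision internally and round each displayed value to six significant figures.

S_2 ≈ 0.00745416

Integral: ∫_4^24 1/x^4 dx = 0.00518422.
Endpoint term: (f(4) + f(24))/2 = (0.00390625 + 3.01408e-06)/2 = 0.00195463.
Integral + boundary = 0.00713885.
k=1: B_{2}/(2)! × [f^{(1)}(24) − f^{(1)}(4)] = 1/12 × (-5.02347e-07 − (-0.00390625)) = 0.000325479.
Partial sum through k=1: 0.00746433.
k=2: B_{4}/(4)! × [f^{(3)}(24) − f^{(3)}(4)] = −1/720 × (-2.61639e-08 − (-0.00732422)) = -1.01725e-05.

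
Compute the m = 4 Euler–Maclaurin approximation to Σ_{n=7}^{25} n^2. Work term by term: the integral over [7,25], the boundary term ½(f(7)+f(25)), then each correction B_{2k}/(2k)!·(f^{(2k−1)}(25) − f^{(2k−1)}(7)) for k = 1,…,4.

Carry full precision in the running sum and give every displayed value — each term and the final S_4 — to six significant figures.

S_4 ≈ 5434.00

∫_7^25 x^2 dx evaluates to 5094.00.
½[f(7) + f(25)] = ½[49.0000 + 625.000] = 337.000.
Running total after boundary: 5431.00.
Order-1 term: 1/12 · (50.0000 − 14.0000) = 3.00000.
Running total after k=1: 5434.00.
Order-2 term: −1/720 · (0.00000 − 0.00000) = 0.00000.
Running total after k=2: 5434.00.
Order-3 term: 1/30240 · (0.00000 − 0.00000) = 0.00000.
Running total after k=3: 5434.00.
Order-4 term: −1/1209600 · (0.00000 − 0.00000) = 0.00000.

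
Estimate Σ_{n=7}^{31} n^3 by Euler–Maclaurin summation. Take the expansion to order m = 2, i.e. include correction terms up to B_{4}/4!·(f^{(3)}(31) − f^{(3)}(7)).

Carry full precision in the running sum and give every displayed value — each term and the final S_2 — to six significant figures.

Integral: ∫_7^31 x^3 dx = 230280.
Boundary: ½(f(7) + f(31)) = ½(343.000 + 29791.0) = 15067.0.
Running total after boundary: 245347.
k=1: B_{2}/(2)! × [f^{(1)}(31) − f^{(1)}(7)] = 1/12 × (2883.00 − 147.000) = 228.000.
After k=1: 245575.
k=2: B_{4}/(4)! × [f^{(3)}(31) − f^{(3)}(7)] = −1/720 × (6.00000 − 6.00000) = 0.00000.

S_2 ≈ 245575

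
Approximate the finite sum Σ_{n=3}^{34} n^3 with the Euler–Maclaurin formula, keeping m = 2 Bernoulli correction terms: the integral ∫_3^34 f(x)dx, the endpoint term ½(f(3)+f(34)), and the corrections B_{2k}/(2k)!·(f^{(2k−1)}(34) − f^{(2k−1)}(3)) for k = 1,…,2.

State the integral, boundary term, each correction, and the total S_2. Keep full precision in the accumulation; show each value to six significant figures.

The integral term ∫_3^34 x^3 dx = 334064.
Endpoint term: (f(3) + f(34))/2 = (27.0000 + 39304.0)/2 = 19665.5.
Running total after boundary: 353729.
Order-1 term: 1/12 · (3468.00 − 27.0000) = 286.750.
Partial sum through k=1: 354016.
Order-2 term: −1/720 · (6.00000 − 6.00000) = 0.00000.

S_2 ≈ 354016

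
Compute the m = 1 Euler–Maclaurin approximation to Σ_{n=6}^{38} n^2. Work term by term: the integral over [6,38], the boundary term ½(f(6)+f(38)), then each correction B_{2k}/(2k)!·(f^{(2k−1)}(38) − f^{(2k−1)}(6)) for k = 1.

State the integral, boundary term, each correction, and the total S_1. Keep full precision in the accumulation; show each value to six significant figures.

S_1 ≈ 18964.0

The integral term ∫_6^38 x^2 dx = 18218.7.
Endpoint term: (f(6) + f(38))/2 = (36.0000 + 1444.00)/2 = 740.000.
Integral + boundary = 18958.7.
Order-1 term: 1/12 · (76.0000 − 12.0000) = 5.33333.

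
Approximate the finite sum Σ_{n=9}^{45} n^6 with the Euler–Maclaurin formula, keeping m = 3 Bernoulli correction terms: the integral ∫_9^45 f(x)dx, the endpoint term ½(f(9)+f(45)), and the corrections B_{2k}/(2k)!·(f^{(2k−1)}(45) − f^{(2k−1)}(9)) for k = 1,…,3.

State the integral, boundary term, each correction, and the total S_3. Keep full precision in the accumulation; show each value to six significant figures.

Integral: ∫_9^45 x^6 dx = 5.33807e+10.
½[f(9) + f(45)] = ½[531441 + 8.30377e+09] = 4.15215e+09.
So far: 5.75328e+10.
Order-1 term: 1/12 · (1.10717e+09 − 354294) = 9.22345e+07.
Running total after k=1: 5.76251e+10.
Order-2 term: −1/720 · (1.09350e+07 − 87480.0) = -15066.0.
Running total after k=2: 5.76250e+10.
Order-3 term: 1/30240 · (32400.0 − 6480.00) = 0.857143.

S_3 ≈ 5.76250e+10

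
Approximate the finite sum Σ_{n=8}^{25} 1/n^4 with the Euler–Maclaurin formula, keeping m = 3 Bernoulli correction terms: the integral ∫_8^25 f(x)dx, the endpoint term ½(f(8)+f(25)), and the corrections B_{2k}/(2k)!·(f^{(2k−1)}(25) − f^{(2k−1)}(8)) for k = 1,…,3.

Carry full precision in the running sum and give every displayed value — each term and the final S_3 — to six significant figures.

∫_8^25 1/x^4 dx evaluates to 0.000629708.
½[f(8) + f(25)] = ½[0.000244141 + 2.56000e-06] = 0.000123350.
Running total after boundary: 0.000753059.
k=1: B_{2}/(2)! × [f^{(1)}(25) − f^{(1)}(8)] = 1/12 × (-4.09600e-07 − (-0.000122070)) = 1.01384e-05.
Running total after k=1: 0.000763197.
k=2: B_{4}/(4)! × [f^{(3)}(25) − f^{(3)}(8)] = −1/720 × (-1.96608e-08 − (-5.72205e-05)) = -7.94456e-08.
Running total after k=2: 0.000763118.
k=3: B_{6}/(6)! × [f^{(5)}(25) − f^{(5)}(8)] = 1/30240 × (-1.76161e-09 − (-5.00679e-05)) = 1.65563e-09.

S_3 ≈ 0.000763119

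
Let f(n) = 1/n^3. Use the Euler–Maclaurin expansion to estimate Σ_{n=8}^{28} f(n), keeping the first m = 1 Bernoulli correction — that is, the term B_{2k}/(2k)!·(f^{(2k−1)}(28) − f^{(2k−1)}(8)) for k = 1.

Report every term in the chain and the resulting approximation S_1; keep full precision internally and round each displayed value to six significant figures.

Integral: ∫_8^28 1/x^3 dx = 0.00717474.
Boundary: ½(f(8) + f(28)) = ½(0.00195312 + 4.55539e-05) = 0.000999339.
Integral + boundary = 0.00817408.
Correction k=1: B_{2}/2! · (f^{(1)}(28) − f^{(1)}(8)) = 1/12 · (-4.88078e-06 − (-0.000732422)) = 6.06284e-05.

S_1 ≈ 0.00823471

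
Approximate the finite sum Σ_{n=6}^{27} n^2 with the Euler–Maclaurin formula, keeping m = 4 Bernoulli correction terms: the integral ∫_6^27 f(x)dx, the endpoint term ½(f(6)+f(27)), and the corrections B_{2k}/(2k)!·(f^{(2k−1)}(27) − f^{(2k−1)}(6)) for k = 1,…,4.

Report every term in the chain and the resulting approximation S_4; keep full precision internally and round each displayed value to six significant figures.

The integral term ∫_6^27 x^2 dx = 6489.00.
Boundary: ½(f(6) + f(27)) = ½(36.0000 + 729.000) = 382.500.
Running total after boundary: 6871.50.
Order-1 term: 1/12 · (54.0000 − 12.0000) = 3.50000.
Partial sum through k=1: 6875.00.
Order-2 term: −1/720 · (0.00000 − 0.00000) = 0.00000.
Partial sum through k=2: 6875.00.
Order-3 term: 1/30240 · (0.00000 − 0.00000) = 0.00000.
Partial sum through k=3: 6875.00.
Order-4 term: −1/1209600 · (0.00000 − 0.00000) = 0.00000.

S_4 ≈ 6875.00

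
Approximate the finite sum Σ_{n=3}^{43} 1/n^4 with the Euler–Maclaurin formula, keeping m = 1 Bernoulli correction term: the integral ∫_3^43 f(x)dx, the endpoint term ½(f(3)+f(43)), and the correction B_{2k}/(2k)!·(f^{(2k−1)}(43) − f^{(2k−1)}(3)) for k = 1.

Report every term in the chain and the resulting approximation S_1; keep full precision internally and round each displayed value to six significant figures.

S_1 ≈ 0.0198862

Integral: ∫_3^43 1/x^4 dx = 0.0123415.
½[f(3) + f(43)] = ½[0.0123457 + 2.92500e-07] = 0.00617299.
Integral + boundary = 0.0185145.
Order-1 term: 1/12 · (-2.72093e-08 − (-0.0164609)) = 0.00137174.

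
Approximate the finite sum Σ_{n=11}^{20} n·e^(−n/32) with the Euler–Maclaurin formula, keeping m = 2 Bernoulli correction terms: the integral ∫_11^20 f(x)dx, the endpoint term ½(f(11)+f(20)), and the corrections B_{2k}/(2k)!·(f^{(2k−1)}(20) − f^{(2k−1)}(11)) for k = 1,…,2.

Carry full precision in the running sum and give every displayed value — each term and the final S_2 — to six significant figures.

S_2 ≈ 94.2857

The integral term ∫_11^20 x·e^(−x/32) dx = 85.0551.
Endpoint term: (f(11) + f(20))/2 = (7.80017 + 10.7052)/2 = 9.25270.
Running total after boundary: 94.3078.
k=1: B_{2}/(2)! × [f^{(1)}(20) − f^{(1)}(11)] = 1/12 × (0.200723 − 0.465351) = -0.0220523.
Running total after k=1: 94.2857.
k=2: B_{4}/(4)! × [f^{(3)}(20) − f^{(3)}(11)] = −1/720 × (0.00124145 − 0.00183942) = 8.30509e-07.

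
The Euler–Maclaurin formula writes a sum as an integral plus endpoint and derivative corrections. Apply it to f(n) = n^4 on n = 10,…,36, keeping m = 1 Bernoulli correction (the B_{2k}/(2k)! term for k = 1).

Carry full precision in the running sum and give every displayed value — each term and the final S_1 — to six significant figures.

Integral: ∫_10^36 x^4 dx = 1.20732e+07.
Endpoint term: (f(10) + f(36))/2 = (10000.0 + 1.67962e+06)/2 = 844808.
So far: 1.29180e+07.
Order-1 term: 1/12 · (186624 − 4000.00) = 15218.7.

S_1 ≈ 1.29333e+07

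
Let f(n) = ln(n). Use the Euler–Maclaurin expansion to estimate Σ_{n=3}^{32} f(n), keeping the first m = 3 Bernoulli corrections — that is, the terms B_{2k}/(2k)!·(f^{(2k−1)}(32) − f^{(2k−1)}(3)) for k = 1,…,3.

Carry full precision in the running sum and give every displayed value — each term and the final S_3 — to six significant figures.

∫_3^32 ln(x) dx evaluates to 78.6077.
Boundary: ½(f(3) + f(32)) = ½(1.09861 + 3.46574) = 2.28217.
Integral + boundary = 80.8899.
Correction k=1: B_{2}/2! · (f^{(1)}(32) − f^{(1)}(3)) = 1/12 · (0.0312500 − 0.333333) = -0.0251736.
Partial sum through k=1: 80.8647.
Correction k=2: B_{4}/4! · (f^{(3)}(32) − f^{(3)}(3)) = −1/720 · (6.10352e-05 − 0.0740741) = 0.000102796.
Partial sum through k=2: 80.8648.
Correction k=3: B_{6}/6! · (f^{(5)}(32) − f^{(5)}(3)) = 1/30240 · (7.15256e-07 − 0.0987654) = -3.26603e-06.

S_3 ≈ 80.8648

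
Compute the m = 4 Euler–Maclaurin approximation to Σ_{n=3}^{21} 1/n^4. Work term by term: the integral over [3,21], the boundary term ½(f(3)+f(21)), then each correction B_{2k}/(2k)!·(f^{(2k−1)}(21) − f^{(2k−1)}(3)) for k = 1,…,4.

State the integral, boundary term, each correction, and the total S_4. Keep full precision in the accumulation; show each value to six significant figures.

S_4 ≈ 0.0197890

The integral term ∫_3^21 1/x^4 dx = 0.0123097.
½[f(3) + f(21)] = ½[0.0123457 + 5.14189e-06] = 0.00617541.
So far: 0.0184851.
Order-1 term: 1/12 · (-9.79408e-07 − (-0.0164609)) = 0.00137166.
After k=1: 0.0198568.
Order-2 term: −1/720 · (-6.66264e-08 − (-0.0548697)) = -7.62078e-05.
After k=2: 0.0197805.
Order-3 term: 1/30240 · (-8.46049e-09 − (-0.341411)) = 1.12901e-05.
After k=3: 0.0197918.
Order-4 term: −1/1209600 · (-1.72663e-09 − (-3.41411)) = -2.82251e-06.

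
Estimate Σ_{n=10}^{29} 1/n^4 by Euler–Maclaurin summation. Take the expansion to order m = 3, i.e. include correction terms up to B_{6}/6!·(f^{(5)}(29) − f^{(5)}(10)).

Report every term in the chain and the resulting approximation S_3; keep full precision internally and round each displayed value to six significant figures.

∫_10^29 1/x^4 dx evaluates to 0.000319666.
Boundary: ½(f(10) + f(29)) = ½(0.000100000 + 1.41387e-06) = 5.07069e-05.
So far: 0.000370373.
Correction k=1: B_{2}/2! · (f^{(1)}(29) − f^{(1)}(10)) = 1/12 · (-1.95016e-07 − (-4.00000e-05)) = 3.31708e-06.
After k=1: 0.000373690.
Correction k=2: B_{4}/4! · (f^{(3)}(29) − f^{(3)}(10)) = −1/720 · (-6.95657e-09 − (-1.20000e-05)) = -1.66570e-08.
After k=2: 0.000373673.
Correction k=3: B_{6}/6! · (f^{(5)}(29) − f^{(5)}(10)) = 1/30240 · (-4.63220e-10 − (-6.72000e-06)) = 2.22207e-10.

S_3 ≈ 0.000373674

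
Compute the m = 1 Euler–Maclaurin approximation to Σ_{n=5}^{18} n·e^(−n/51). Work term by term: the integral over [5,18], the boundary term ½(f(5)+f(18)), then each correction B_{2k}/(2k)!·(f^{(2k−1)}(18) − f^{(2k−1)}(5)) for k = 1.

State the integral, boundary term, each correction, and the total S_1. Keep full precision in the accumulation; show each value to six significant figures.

S_1 ≈ 125.333

∫_5^18 x·e^(−x/51) dx evaluates to 116.773.
Boundary: ½(f(5) + f(18)) = ½(4.53307 + 12.6471) = 8.59010.
Integral + boundary = 125.363.
Order-1 term: 1/12 · (0.454636 − 0.817730) = -0.0302578.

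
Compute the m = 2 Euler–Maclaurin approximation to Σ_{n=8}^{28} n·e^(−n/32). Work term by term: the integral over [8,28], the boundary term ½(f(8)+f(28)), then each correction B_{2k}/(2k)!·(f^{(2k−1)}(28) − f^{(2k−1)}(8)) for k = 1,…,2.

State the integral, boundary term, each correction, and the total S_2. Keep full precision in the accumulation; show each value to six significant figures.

The integral term ∫_8^28 x·e^(−x/32) dx = 196.490.
Endpoint term: (f(8) + f(28))/2 = (6.23041 + 11.6721)/2 = 8.95127.
Integral + boundary = 205.441.
Correction k=1: B_{2}/2! · (f^{(1)}(28) − f^{(1)}(8)) = 1/12 · (0.0521078 − 0.584101) = -0.0443327.
Partial sum through k=1: 205.397.
Correction k=2: B_{4}/4! · (f^{(3)}(28) − f^{(3)}(8)) = −1/720 · (0.000865070 − 0.00209151) = 1.70338e-06.

S_2 ≈ 205.397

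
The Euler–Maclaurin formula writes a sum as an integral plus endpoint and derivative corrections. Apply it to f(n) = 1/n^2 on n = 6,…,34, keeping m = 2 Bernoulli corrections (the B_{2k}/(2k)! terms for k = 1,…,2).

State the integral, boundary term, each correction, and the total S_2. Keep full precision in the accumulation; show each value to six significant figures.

S_2 ≈ 0.152339

∫_6^34 1/x^2 dx evaluates to 0.137255.
½[f(6) + f(34)] = ½[0.0277778 + 0.000865052] = 0.0143214.
Running total after boundary: 0.151576.
k=1: B_{2}/(2)! × [f^{(1)}(34) − f^{(1)}(6)] = 1/12 × (-5.08854e-05 − (-0.00925926)) = 0.000767364.
Running total after k=1: 0.152344.
k=2: B_{4}/(4)! × [f^{(3)}(34) − f^{(3)}(6)] = −1/720 × (-5.28222e-07 − (-0.00308642)) = -4.28596e-06.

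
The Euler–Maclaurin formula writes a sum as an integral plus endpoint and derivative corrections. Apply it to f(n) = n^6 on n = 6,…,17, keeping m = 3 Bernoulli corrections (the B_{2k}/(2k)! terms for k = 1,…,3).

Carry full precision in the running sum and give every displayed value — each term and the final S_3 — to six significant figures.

The integral term ∫_6^17 x^6 dx = 5.85798e+07.
Endpoint term: (f(6) + f(17))/2 = (46656.0 + 2.41376e+07)/2 = 1.20921e+07.
Running total after boundary: 7.06719e+07.
k=1: B_{2}/(2)! × [f^{(1)}(17) − f^{(1)}(6)] = 1/12 × (8.51914e+06 − 46656.0) = 706040.
After k=1: 7.13780e+07.
k=2: B_{4}/(4)! × [f^{(3)}(17) − f^{(3)}(6)] = −1/720 × (589560 − 25920.0) = -782.833.
After k=2: 7.13772e+07.
k=3: B_{6}/(6)! × [f^{(5)}(17) − f^{(5)}(6)] = 1/30240 × (12240.0 − 4320.00) = 0.261905.

S_3 ≈ 7.13772e+07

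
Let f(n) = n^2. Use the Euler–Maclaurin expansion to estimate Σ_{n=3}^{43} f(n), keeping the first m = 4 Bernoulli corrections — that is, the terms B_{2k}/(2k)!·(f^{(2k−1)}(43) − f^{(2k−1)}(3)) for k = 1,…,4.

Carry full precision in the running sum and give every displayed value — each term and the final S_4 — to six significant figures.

S_4 ≈ 27429.0

The integral term ∫_3^43 x^2 dx = 26493.3.
Endpoint term: (f(3) + f(43))/2 = (9.00000 + 1849.00)/2 = 929.000.
Integral + boundary = 27422.3.
k=1: B_{2}/(2)! × [f^{(1)}(43) − f^{(1)}(3)] = 1/12 × (86.0000 − 6.00000) = 6.66667.
Running total after k=1: 27429.0.
k=2: B_{4}/(4)! × [f^{(3)}(43) − f^{(3)}(3)] = −1/720 × (0.00000 − 0.00000) = 0.00000.
Running total after k=2: 27429.0.
k=3: B_{6}/(6)! × [f^{(5)}(43) − f^{(5)}(3)] = 1/30240 × (0.00000 − 0.00000) = 0.00000.
Running total after k=3: 27429.0.
k=4: B_{8}/(8)! × [f^{(7)}(43) − f^{(7)}(3)] = −1/1209600 × (0.00000 − 0.00000) = 0.00000.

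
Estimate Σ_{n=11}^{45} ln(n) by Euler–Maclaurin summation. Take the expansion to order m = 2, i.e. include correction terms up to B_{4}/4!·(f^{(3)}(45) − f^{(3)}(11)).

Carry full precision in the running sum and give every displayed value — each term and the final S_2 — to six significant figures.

S_2 ≈ 114.020

∫_11^45 ln(x) dx evaluates to 110.923.
Endpoint term: (f(11) + f(45))/2 = (2.39790 + 3.80666)/2 = 3.10228.
Running total after boundary: 114.025.
k=1: B_{2}/(2)! × [f^{(1)}(45) − f^{(1)}(11)] = 1/12 × (0.0222222 − 0.0909091) = -0.00572391.
Running total after k=1: 114.020.
k=2: B_{4}/(4)! × [f^{(3)}(45) − f^{(3)}(11)] = −1/720 × (2.19479e-05 − 0.00150263) = 2.05650e-06.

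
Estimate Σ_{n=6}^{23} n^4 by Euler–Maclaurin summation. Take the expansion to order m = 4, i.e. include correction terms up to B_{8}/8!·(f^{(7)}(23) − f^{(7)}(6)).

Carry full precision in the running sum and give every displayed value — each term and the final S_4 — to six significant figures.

S_4 ≈ 1.43026e+06

The integral term ∫_6^23 x^4 dx = 1.28571e+06.
Endpoint term: (f(6) + f(23))/2 = (1296.00 + 279841)/2 = 140568.
Integral + boundary = 1.42628e+06.
Order-1 term: 1/12 · (48668.0 − 864.000) = 3983.67.
After k=1: 1.43027e+06.
Order-2 term: −1/720 · (552.000 − 144.000) = -0.566667.
After k=2: 1.43026e+06.
Order-3 term: 1/30240 · (0.00000 − 0.00000) = 0.00000.
After k=3: 1.43026e+06.
Order-4 term: −1/1209600 · (0.00000 − 0.00000) = 0.00000.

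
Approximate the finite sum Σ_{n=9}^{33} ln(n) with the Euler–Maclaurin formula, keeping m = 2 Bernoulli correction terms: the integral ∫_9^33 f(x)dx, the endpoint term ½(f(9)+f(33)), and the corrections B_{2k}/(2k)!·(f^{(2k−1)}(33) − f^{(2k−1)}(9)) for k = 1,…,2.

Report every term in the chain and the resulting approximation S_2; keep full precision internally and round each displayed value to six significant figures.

S_2 ≈ 74.4499

The integral term ∫_9^33 ln(x) dx = 71.6097.
½[f(9) + f(33)] = ½[2.19722 + 3.49651] = 2.84687.
So far: 74.4566.
Order-1 term: 1/12 · (0.0303030 − 0.111111) = -0.00673401.
Running total after k=1: 74.4499.
Order-2 term: −1/720 · (5.56529e-05 − 0.00274348) = 3.73310e-06.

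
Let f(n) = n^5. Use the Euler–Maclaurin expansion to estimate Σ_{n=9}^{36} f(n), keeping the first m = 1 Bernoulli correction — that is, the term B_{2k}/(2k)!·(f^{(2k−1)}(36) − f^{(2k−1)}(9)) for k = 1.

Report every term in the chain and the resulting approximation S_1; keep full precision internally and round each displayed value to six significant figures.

Integral: ∫_9^36 x^5 dx = 3.62708e+08.
Boundary: ½(f(9) + f(36)) = ½(59049.0 + 6.04662e+07) = 3.02626e+07.
Running total after boundary: 3.92971e+08.
k=1: B_{2}/(2)! × [f^{(1)}(36) − f^{(1)}(9)] = 1/12 × (8.39808e+06 − 32805.0) = 697106.

S_1 ≈ 3.93668e+08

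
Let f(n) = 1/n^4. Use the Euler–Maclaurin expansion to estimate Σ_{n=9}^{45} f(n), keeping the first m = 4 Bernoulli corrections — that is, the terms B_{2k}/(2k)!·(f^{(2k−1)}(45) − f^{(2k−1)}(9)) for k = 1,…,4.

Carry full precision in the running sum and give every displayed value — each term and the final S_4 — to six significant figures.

S_4 ≈ 0.000535528

The integral term ∫_9^45 1/x^4 dx = 0.000453589.
½[f(9) + f(45)] = ½[0.000152416 + 2.43865e-07] = 7.63298e-05.
Integral + boundary = 0.000529919.
Correction k=1: B_{2}/2! · (f^{(1)}(45) − f^{(1)}(9)) = 1/12 · (-2.16769e-08 − (-6.77404e-05)) = 5.64322e-06.
After k=1: 0.000535562.
Correction k=2: B_{4}/4! · (f^{(3)}(45) − f^{(3)}(9)) = −1/720 · (-3.21139e-10 − (-2.50890e-05)) = -3.48454e-08.
After k=2: 0.000535528.
Correction k=3: B_{6}/6! · (f^{(5)}(45) − f^{(5)}(9)) = 1/30240 · (-8.88089e-12 − (-1.73455e-05)) = 5.73594e-10.
After k=3: 0.000535528.
Correction k=4: B_{8}/8! · (f^{(7)}(45) − f^{(7)}(9)) = −1/1209600 · (-3.94706e-13 − (-1.92728e-05)) = -1.59332e-11.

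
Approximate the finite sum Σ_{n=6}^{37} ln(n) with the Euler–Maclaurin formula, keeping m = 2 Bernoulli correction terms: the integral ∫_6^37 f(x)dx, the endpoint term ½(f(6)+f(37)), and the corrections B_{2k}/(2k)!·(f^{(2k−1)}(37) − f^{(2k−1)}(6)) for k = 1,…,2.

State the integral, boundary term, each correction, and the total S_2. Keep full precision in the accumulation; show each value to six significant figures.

Integral: ∫_6^37 ln(x) dx = 91.8534.
½[f(6) + f(37)] = ½[1.79176 + 3.61092] = 2.70134.
So far: 94.5547.
k=1: B_{2}/(2)! × [f^{(1)}(37) − f^{(1)}(6)] = 1/12 × (0.0270270 − 0.166667) = -0.0116366.
Running total after k=1: 94.5431.
k=2: B_{4}/(4)! × [f^{(3)}(37) − f^{(3)}(6)] = −1/720 × (3.94843e-05 − 0.00925926) = 1.28052e-05.

S_2 ≈ 94.5431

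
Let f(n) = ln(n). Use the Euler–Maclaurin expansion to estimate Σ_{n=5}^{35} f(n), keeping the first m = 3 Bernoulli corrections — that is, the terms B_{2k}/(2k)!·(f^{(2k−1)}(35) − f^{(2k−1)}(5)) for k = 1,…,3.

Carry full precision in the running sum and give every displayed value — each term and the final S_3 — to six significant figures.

The integral term ∫_5^35 ln(x) dx = 86.3900.
Endpoint term: (f(5) + f(35))/2 = (1.60944 + 3.55535)/2 = 2.58239.
Running total after boundary: 88.9724.
Correction k=1: B_{2}/2! · (f^{(1)}(35) − f^{(1)}(5)) = 1/12 · (0.0285714 − 0.200000) = -0.0142857.
Running total after k=1: 88.9581.
Correction k=2: B_{4}/4! · (f^{(3)}(35) − f^{(3)}(5)) = −1/720 · (4.66472e-05 − 0.0160000) = 2.21574e-05.
Running total after k=2: 88.9581.
Correction k=3: B_{6}/6! · (f^{(5)}(35) − f^{(5)}(5)) = 1/30240 · (4.56952e-07 − 0.00768000) = -2.53953e-07.

S_3 ≈ 88.9581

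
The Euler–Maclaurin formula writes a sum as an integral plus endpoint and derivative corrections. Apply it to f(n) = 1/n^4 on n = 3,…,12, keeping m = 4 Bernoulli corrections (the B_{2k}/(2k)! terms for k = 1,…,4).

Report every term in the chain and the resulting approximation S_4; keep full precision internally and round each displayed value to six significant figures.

Integral: ∫_3^12 1/x^4 dx = 0.0121528.
Boundary: ½(f(3) + f(12)) = ½(0.0123457 + 4.82253e-05) = 0.00619695.
Running total after boundary: 0.0183497.
Correction k=1: B_{2}/2! · (f^{(1)}(12) − f^{(1)}(3)) = 1/12 · (-1.60751e-05 − (-0.0164609)) = 0.00137040.
Running total after k=1: 0.0197201.
Correction k=2: B_{4}/4! · (f^{(3)}(12) − f^{(3)}(3)) = −1/720 · (-3.34898e-06 − (-0.0548697)) = -7.62032e-05.
Running total after k=2: 0.0196439.
Correction k=3: B_{6}/6! · (f^{(5)}(12) − f^{(5)}(3)) = 1/30240 · (-1.30238e-06 − (-0.341411)) = 1.12900e-05.
Running total after k=3: 0.0196552.
Correction k=4: B_{8}/8! · (f^{(7)}(12) − f^{(7)}(3)) = −1/1209600 · (-8.13988e-07 − (-3.41411)) = -2.82251e-06.

S_4 ≈ 0.0196524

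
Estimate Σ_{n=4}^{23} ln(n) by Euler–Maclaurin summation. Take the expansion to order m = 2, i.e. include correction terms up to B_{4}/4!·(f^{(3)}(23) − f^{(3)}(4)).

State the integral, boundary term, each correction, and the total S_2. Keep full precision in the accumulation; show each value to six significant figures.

S_2 ≈ 49.8149

Integral: ∫_4^23 ln(x) dx = 47.5712.
½[f(4) + f(23)] = ½[1.38629 + 3.13549] = 2.26089.
So far: 49.8321.
Order-1 term: 1/12 · (0.0434783 − 0.250000) = -0.0172101.
Partial sum through k=1: 49.8149.
Order-2 term: −1/720 · (0.000164379 − 0.0312500) = 4.31745e-05.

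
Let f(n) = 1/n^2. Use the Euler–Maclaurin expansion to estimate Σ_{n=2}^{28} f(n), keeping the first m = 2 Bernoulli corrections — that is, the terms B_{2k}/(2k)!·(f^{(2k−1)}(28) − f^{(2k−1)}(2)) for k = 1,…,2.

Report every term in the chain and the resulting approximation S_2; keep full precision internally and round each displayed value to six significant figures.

The integral term ∫_2^28 1/x^2 dx = 0.464286.
Boundary: ½(f(2) + f(28)) = ½(0.250000 + 0.00127551) = 0.125638.
So far: 0.589923.
k=1: B_{2}/(2)! × [f^{(1)}(28) − f^{(1)}(2)] = 1/12 × (-9.11079e-05 − (-0.250000)) = 0.0208257.
Partial sum through k=1: 0.610749.
k=2: B_{4}/(4)! × [f^{(3)}(28) − f^{(3)}(2)] = −1/720 × (-1.39451e-06 − (-0.750000)) = -0.00104166.

S_2 ≈ 0.609708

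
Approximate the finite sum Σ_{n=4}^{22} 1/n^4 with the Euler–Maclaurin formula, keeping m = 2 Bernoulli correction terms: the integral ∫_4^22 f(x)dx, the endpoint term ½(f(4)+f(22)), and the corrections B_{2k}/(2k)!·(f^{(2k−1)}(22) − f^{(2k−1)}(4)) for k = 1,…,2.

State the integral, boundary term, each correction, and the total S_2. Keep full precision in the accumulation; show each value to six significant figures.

∫_4^22 1/x^4 dx evaluates to 0.00517703.
½[f(4) + f(22)] = ½[0.00390625 + 4.26883e-06] = 0.00195526.
So far: 0.00713229.
Correction k=1: B_{2}/2! · (f^{(1)}(22) − f^{(1)}(4)) = 1/12 · (-7.76152e-07 − (-0.00390625)) = 0.000325456.
Running total after k=1: 0.00745774.
Correction k=2: B_{4}/4! · (f^{(3)}(22) − f^{(3)}(4)) = −1/720 · (-4.81086e-08 − (-0.00732422)) = -1.01725e-05.

S_2 ≈ 0.00744757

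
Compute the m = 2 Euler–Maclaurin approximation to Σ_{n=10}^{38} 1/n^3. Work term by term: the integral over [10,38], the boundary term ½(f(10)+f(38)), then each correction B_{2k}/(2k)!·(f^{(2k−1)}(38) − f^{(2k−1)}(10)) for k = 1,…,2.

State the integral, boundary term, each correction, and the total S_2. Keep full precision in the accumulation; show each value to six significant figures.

Integral: ∫_10^38 1/x^3 dx = 0.00465374.
Endpoint term: (f(10) + f(38))/2 = (0.00100000 + 1.82242e-05)/2 = 0.000509112.
Running total after boundary: 0.00516285.
k=1: B_{2}/(2)! × [f^{(1)}(38) − f^{(1)}(10)] = 1/12 × (-1.43876e-06 − (-0.000300000)) = 2.48801e-05.
After k=1: 0.00518773.
k=2: B_{4}/(4)! × [f^{(3)}(38) − f^{(3)}(10)] = −1/720 × (-1.99274e-08 − (-6.00000e-05)) = -8.33057e-08.

S_2 ≈ 0.00518765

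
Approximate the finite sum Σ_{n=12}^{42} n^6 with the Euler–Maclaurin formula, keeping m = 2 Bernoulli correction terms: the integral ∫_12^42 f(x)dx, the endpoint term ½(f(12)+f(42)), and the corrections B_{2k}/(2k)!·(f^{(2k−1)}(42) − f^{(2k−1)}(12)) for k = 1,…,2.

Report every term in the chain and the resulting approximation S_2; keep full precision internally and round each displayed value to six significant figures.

The integral term ∫_12^42 x^6 dx = 3.29291e+10.
Endpoint term: (f(12) + f(42))/2 = (2.98598e+06 + 5.48903e+09)/2 = 2.74601e+09.
Integral + boundary = 3.56751e+10.
k=1: B_{2}/(2)! × [f^{(1)}(42) − f^{(1)}(12)] = 1/12 × (7.84147e+08 − 1.49299e+06) = 6.52212e+07.
Partial sum through k=1: 3.57403e+10.
k=2: B_{4}/(4)! × [f^{(3)}(42) − f^{(3)}(12)] = −1/720 × (8.89056e+06 − 207360) = -12060.0.

S_2 ≈ 3.57403e+10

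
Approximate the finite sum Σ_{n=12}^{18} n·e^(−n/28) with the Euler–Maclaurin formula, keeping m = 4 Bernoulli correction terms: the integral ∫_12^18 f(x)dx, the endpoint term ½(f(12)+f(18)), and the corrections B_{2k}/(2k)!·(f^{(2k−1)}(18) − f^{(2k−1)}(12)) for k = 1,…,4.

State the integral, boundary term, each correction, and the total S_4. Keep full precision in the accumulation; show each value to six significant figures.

S_4 ≈ 61.0221

The integral term ∫_12^18 x·e^(−x/28) dx = 52.3968.
½[f(12) + f(18)] = ½[7.81727 + 9.46418] = 8.64073.
Running total after boundary: 61.0375.
Order-1 term: 1/12 · (0.187781 − 0.372251) = -0.0153725.
After k=1: 61.0221.
Order-2 term: −1/720 · (0.00158081 − 0.00213664) = 7.71988e-07.
After k=2: 61.0221.
Order-3 term: 1/30240 · (3.72718e-06 − 4.84500e-06) = -3.69649e-11.
After k=3: 61.0221.
Order-4 term: −1/1209600 · (6.93625e-09 − 8.88353e-09) = 1.60986e-15.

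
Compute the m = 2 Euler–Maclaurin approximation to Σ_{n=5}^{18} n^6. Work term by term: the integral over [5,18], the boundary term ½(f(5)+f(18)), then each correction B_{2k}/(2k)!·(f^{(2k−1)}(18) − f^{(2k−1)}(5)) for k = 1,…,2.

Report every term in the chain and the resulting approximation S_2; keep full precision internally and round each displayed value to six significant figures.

S_2 ≈ 1.05405e+08

∫_5^18 x^6 dx evaluates to 8.74488e+07.
Endpoint term: (f(5) + f(18))/2 = (15625.0 + 3.40122e+07)/2 = 1.70139e+07.
Integral + boundary = 1.04463e+08.
Order-1 term: 1/12 · (1.13374e+07 − 18750.0) = 943222.
Running total after k=1: 1.05406e+08.
Order-2 term: −1/720 · (699840 − 15000.0) = -951.167.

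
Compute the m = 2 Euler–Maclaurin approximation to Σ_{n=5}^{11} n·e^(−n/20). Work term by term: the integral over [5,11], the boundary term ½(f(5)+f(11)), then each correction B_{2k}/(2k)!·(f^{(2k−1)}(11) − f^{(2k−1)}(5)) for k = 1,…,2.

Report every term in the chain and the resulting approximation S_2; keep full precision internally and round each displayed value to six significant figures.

Integral: ∫_5^11 x·e^(−x/20) dx = 31.6915.
Boundary: ½(f(5) + f(11)) = ½(3.89400 + 6.34645) = 5.12023.
Running total after boundary: 36.8117.
k=1: B_{2}/(2)! × [f^{(1)}(11) − f^{(1)}(5)] = 1/12 × (0.259627 − 0.584101) = -0.0270394.
Partial sum through k=1: 36.7847.
k=2: B_{4}/(4)! × [f^{(3)}(11) − f^{(3)}(5)] = −1/720 × (0.00353382 − 0.00535426) = 2.52839e-06.

S_2 ≈ 36.7847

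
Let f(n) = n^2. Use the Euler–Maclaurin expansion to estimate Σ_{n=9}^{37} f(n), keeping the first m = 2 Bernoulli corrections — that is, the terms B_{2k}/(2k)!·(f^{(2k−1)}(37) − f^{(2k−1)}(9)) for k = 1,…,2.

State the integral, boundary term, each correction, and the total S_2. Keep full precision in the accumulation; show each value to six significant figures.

S_2 ≈ 17371.0

∫_9^37 x^2 dx evaluates to 16641.3.
½[f(9) + f(37)] = ½[81.0000 + 1369.00] = 725.000.
So far: 17366.3.
Correction k=1: B_{2}/2! · (f^{(1)}(37) − f^{(1)}(9)) = 1/12 · (74.0000 − 18.0000) = 4.66667.
Partial sum through k=1: 17371.0.
Correction k=2: B_{4}/4! · (f^{(3)}(37) − f^{(3)}(9)) = −1/720 · (0.00000 − 0.00000) = 0.00000.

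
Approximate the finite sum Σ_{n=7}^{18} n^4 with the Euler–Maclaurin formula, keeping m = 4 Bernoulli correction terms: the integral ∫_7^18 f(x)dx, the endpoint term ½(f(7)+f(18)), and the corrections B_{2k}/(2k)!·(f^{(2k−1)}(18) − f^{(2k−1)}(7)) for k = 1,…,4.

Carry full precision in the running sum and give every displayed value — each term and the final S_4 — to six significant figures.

S_4 ≈ 430070

∫_7^18 x^4 dx evaluates to 374552.
Boundary: ½(f(7) + f(18)) = ½(2401.00 + 104976) = 53688.5.
So far: 428241.
Correction k=1: B_{2}/2! · (f^{(1)}(18) − f^{(1)}(7)) = 1/12 · (23328.0 − 1372.00) = 1829.67.
Partial sum through k=1: 430070.
Correction k=2: B_{4}/4! · (f^{(3)}(18) − f^{(3)}(7)) = −1/720 · (432.000 − 168.000) = -0.366667.
Partial sum through k=2: 430070.
Correction k=3: B_{6}/6! · (f^{(5)}(18) − f^{(5)}(7)) = 1/30240 · (0.00000 − 0.00000) = 0.00000.
Partial sum through k=3: 430070.
Correction k=4: B_{8}/8! · (f^{(7)}(18) − f^{(7)}(7)) = −1/1209600 · (0.00000 − 0.00000) = 0.00000.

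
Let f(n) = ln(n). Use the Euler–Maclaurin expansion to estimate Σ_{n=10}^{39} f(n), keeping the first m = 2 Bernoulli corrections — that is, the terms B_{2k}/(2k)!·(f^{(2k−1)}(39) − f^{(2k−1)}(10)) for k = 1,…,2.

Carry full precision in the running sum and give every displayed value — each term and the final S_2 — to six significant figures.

Integral: ∫_10^39 ln(x) dx = 90.8531.
Endpoint term: (f(10) + f(39))/2 = (2.30259 + 3.66356)/2 = 2.98307.
Integral + boundary = 93.8361.
Correction k=1: B_{2}/2! · (f^{(1)}(39) − f^{(1)}(10)) = 1/12 · (0.0256410 − 0.100000) = -0.00619658.
Running total after k=1: 93.8299.
Correction k=2: B_{4}/4! · (f^{(3)}(39) − f^{(3)}(10)) = −1/720 · (3.37160e-05 − 0.00200000) = 2.73095e-06.

S_2 ≈ 93.8299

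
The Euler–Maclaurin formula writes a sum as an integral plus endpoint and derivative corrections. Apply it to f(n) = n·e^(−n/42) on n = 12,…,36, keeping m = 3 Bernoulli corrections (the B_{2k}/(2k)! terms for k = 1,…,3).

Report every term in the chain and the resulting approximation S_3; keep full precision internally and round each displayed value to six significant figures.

Integral: ∫_12^36 x·e^(−x/42) dx = 314.105.
½[f(12) + f(36)] = ½[9.01773 + 15.2774] = 12.1476.
So far: 326.253.
k=1: B_{2}/(2)! × [f^{(1)}(36) − f^{(1)}(12)] = 1/12 × (0.0606247 − 0.536769) = -0.0396787.
Partial sum through k=1: 326.213.
k=2: B_{4}/(4)! × [f^{(3)}(36) − f^{(3)}(12)] = −1/720 × (0.000515516 − 0.00115631) = 8.89986e-07.
Partial sum through k=2: 326.213.
k=3: B_{6}/(6)! × [f^{(5)}(36) − f^{(5)}(12)] = 1/30240 × (5.65003e-07 − 1.13850e-06) = -1.89650e-11.

S_3 ≈ 326.213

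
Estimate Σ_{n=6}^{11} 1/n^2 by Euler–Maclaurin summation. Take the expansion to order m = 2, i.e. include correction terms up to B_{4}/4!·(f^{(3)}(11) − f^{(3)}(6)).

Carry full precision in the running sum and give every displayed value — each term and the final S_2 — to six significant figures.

∫_6^11 1/x^2 dx evaluates to 0.0757576.
Endpoint term: (f(6) + f(11))/2 = (0.0277778 + 0.00826446)/2 = 0.0180211.
Integral + boundary = 0.0937787.
k=1: B_{2}/(2)! × [f^{(1)}(11) − f^{(1)}(6)] = 1/12 × (-0.00150263 − (-0.00925926)) = 0.000646386.
Partial sum through k=1: 0.0944251.
k=2: B_{4}/(4)! × [f^{(3)}(11) − f^{(3)}(6)] = −1/720 × (-0.000149021 − (-0.00308642)) = -4.07972e-06.

S_2 ≈ 0.0944210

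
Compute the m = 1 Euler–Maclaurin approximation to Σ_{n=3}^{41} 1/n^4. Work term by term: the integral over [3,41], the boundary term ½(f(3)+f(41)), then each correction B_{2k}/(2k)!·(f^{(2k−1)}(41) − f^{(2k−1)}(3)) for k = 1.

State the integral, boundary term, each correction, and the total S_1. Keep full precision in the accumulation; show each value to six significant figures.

S_1 ≈ 0.0198856

The integral term ∫_3^41 1/x^4 dx = 0.0123408.
Boundary: ½(f(3) + f(41)) = ½(0.0123457 + 3.53887e-07) = 0.00617302.
Integral + boundary = 0.0185139.
Correction k=1: B_{2}/2! · (f^{(1)}(41) − f^{(1)}(3)) = 1/12 · (-3.45256e-08 − (-0.0164609)) = 0.00137174.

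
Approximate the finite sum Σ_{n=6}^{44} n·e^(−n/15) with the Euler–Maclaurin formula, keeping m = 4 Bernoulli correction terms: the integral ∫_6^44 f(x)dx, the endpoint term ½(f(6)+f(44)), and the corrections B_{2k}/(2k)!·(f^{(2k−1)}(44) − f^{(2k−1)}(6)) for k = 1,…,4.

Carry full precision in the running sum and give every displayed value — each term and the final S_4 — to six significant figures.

S_4 ≈ 167.191

∫_6^44 x·e^(−x/15) dx evaluates to 164.052.
Endpoint term: (f(6) + f(44))/2 = (4.02192 + 2.34165)/2 = 3.18179.
So far: 167.233.
k=1: B_{2}/(2)! × [f^{(1)}(44) − f^{(1)}(6)] = 1/12 × (-0.102891 − 0.402192) = -0.0420902.
Partial sum through k=1: 167.191.
k=2: B_{4}/(4)! × [f^{(3)}(44) − f^{(3)}(6)] = −1/720 × (1.57687e-05 − 0.00774592) = 1.07363e-05.
Partial sum through k=2: 167.191.
k=3: B_{6}/(6)! × [f^{(5)}(44) − f^{(5)}(6)] = 1/30240 × (2.17258e-06 − 6.09081e-05) = -1.94231e-09.
Partial sum through k=3: 167.191.
k=4: B_{8}/(8)! × [f^{(7)}(44) − f^{(7)}(6)] = −1/1209600 × (1.90003e-08 − 3.88399e-07) = 3.05389e-13.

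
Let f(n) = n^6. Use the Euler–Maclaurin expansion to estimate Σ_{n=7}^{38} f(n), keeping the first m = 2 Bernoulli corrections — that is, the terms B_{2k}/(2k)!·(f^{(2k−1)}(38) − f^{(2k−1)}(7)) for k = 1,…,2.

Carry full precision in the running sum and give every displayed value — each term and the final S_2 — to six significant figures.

∫_7^38 x^6 dx evaluates to 1.63450e+10.
Boundary: ½(f(7) + f(38)) = ½(117649 + 3.01094e+09) = 1.50553e+09.
Integral + boundary = 1.78505e+10.
Order-1 term: 1/12 · (4.75411e+08 − 100842) = 3.96092e+07.
After k=1: 1.78901e+10.
Order-2 term: −1/720 · (6.58464e+06 − 41160.0) = -9088.17.

S_2 ≈ 1.78901e+10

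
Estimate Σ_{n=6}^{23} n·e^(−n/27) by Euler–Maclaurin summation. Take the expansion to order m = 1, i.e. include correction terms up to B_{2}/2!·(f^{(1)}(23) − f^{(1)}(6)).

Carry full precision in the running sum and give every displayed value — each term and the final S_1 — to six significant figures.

∫_6^23 x·e^(−x/27) dx evaluates to 137.514.
Endpoint term: (f(6) + f(23))/2 = (4.80442 + 9.81236)/2 = 7.30839.
Integral + boundary = 144.823.
Order-1 term: 1/12 · (0.0632036 − 0.622796) = -0.0466327.

S_1 ≈ 144.776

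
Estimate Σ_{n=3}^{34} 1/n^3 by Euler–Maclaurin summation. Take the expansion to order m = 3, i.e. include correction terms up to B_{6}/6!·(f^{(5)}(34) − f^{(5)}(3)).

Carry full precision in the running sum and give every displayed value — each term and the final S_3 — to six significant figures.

∫_3^34 1/x^3 dx evaluates to 0.0551230.
½[f(3) + f(34)] = ½[0.0370370 + 2.54427e-05] = 0.0185312.
Running total after boundary: 0.0736543.
Order-1 term: 1/12 · (-2.24494e-06 − (-0.0370370)) = 0.00308623.
After k=1: 0.0767405.
Order-2 term: −1/720 · (-3.88399e-08 − (-0.0823045)) = -0.000114312.
After k=2: 0.0766262.
Order-3 term: 1/30240 · (-1.41114e-09 − (-0.384088)) = 1.27013e-05.

S_3 ≈ 0.0766389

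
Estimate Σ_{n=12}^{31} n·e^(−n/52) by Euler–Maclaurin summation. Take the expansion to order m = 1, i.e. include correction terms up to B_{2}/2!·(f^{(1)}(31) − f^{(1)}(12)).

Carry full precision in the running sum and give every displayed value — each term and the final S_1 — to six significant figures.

S_1 ≈ 277.646

Integral: ∫_12^31 x·e^(−x/52) dx = 264.376.
Endpoint term: (f(12) + f(31))/2 = (9.52707 + 17.0787)/2 = 13.3029.
Running total after boundary: 277.679.
Correction k=1: B_{2}/2! · (f^{(1)}(31) − f^{(1)}(12)) = 1/12 · (0.222490 − 0.610710) = -0.0323517.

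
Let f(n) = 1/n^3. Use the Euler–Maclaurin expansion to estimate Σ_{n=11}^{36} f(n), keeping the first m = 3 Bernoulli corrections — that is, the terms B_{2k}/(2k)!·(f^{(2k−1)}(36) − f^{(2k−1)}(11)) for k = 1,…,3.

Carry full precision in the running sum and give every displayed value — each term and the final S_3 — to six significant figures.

S_3 ≈ 0.00414968

∫_11^36 1/x^3 dx evaluates to 0.00374643.
½[f(11) + f(36)] = ½[0.000751315 + 2.14335e-05] = 0.000386374.
So far: 0.00413280.
Correction k=1: B_{2}/2! · (f^{(1)}(36) − f^{(1)}(11)) = 1/12 · (-1.78612e-06 − (-0.000204904)) = 1.69265e-05.
Running total after k=1: 0.00414973.
Correction k=2: B_{4}/4! · (f^{(3)}(36) − f^{(3)}(11)) = −1/720 · (-2.75636e-08 − (-3.38684e-05)) = -4.70012e-08.
Running total after k=2: 0.00414968.
Correction k=3: B_{6}/6! · (f^{(5)}(36) − f^{(5)}(11)) = 1/30240 · (-8.93265e-10 − (-1.17560e-05)) = 3.88727e-10.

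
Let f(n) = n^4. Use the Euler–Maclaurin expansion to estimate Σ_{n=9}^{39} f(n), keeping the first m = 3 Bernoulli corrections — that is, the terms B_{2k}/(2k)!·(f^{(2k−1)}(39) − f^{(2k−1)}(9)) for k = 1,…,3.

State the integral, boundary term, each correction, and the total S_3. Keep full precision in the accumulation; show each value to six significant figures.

Integral: ∫_9^39 x^4 dx = 1.80330e+07.
Endpoint term: (f(9) + f(39))/2 = (6561.00 + 2.31344e+06)/2 = 1.16000e+06.
Integral + boundary = 1.91930e+07.
k=1: B_{2}/(2)! × [f^{(1)}(39) − f^{(1)}(9)] = 1/12 × (237276 − 2916.00) = 19530.0.
After k=1: 1.92126e+07.
k=2: B_{4}/(4)! × [f^{(3)}(39) − f^{(3)}(9)] = −1/720 × (936.000 − 216.000) = -1.00000.
After k=2: 1.92126e+07.
k=3: B_{6}/(6)! × [f^{(5)}(39) − f^{(5)}(9)] = 1/30240 × (0.00000 − 0.00000) = 0.00000.

S_3 ≈ 1.92126e+07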